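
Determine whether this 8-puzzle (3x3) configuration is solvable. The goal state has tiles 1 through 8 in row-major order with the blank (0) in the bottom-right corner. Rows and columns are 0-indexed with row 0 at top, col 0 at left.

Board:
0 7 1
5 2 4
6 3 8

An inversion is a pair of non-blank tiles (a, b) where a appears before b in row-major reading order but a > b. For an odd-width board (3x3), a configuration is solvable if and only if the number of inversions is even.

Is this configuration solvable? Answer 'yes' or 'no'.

Inversions (pairs i<j in row-major order where tile[i] > tile[j] > 0): 11
11 is odd, so the puzzle is not solvable.

Answer: no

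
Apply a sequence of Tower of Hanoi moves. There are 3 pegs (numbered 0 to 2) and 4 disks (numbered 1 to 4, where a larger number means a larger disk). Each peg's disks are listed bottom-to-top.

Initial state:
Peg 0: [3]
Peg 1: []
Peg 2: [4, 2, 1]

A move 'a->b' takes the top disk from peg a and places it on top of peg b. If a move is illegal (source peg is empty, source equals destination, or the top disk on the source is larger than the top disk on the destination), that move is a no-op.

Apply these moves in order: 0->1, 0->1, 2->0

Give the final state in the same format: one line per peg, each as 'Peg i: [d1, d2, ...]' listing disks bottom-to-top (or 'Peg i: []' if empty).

Answer: Peg 0: [1]
Peg 1: [3]
Peg 2: [4, 2]

Derivation:
After move 1 (0->1):
Peg 0: []
Peg 1: [3]
Peg 2: [4, 2, 1]

After move 2 (0->1):
Peg 0: []
Peg 1: [3]
Peg 2: [4, 2, 1]

After move 3 (2->0):
Peg 0: [1]
Peg 1: [3]
Peg 2: [4, 2]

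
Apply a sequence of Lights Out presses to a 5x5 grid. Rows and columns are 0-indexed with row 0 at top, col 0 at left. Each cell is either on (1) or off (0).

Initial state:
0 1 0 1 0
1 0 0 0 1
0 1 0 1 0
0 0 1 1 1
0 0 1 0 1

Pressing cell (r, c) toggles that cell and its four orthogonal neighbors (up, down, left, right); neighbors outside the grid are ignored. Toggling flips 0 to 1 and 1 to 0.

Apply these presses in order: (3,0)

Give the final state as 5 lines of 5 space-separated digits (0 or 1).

Answer: 0 1 0 1 0
1 0 0 0 1
1 1 0 1 0
1 1 1 1 1
1 0 1 0 1

Derivation:
After press 1 at (3,0):
0 1 0 1 0
1 0 0 0 1
1 1 0 1 0
1 1 1 1 1
1 0 1 0 1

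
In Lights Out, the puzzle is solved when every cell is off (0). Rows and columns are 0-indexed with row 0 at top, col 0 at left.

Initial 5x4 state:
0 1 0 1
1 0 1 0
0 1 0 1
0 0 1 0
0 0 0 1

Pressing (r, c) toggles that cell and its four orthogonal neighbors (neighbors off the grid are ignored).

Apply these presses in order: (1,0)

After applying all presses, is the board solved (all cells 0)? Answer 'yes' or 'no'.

After press 1 at (1,0):
1 1 0 1
0 1 1 0
1 1 0 1
0 0 1 0
0 0 0 1

Lights still on: 10

Answer: no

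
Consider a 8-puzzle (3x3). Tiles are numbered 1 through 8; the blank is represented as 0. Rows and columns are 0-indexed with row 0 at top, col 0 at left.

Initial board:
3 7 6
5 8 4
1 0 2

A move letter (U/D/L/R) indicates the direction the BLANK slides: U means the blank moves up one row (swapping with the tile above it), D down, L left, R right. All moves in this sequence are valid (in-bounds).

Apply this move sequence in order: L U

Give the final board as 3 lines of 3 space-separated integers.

After move 1 (L):
3 7 6
5 8 4
0 1 2

After move 2 (U):
3 7 6
0 8 4
5 1 2

Answer: 3 7 6
0 8 4
5 1 2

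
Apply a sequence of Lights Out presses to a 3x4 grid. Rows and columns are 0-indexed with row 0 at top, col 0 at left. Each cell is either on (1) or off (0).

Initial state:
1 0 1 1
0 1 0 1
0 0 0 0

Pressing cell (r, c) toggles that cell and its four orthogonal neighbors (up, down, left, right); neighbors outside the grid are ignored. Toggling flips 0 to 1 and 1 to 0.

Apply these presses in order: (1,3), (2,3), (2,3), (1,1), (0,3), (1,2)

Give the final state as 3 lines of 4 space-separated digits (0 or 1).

Answer: 1 1 1 1
1 1 1 0
0 1 1 1

Derivation:
After press 1 at (1,3):
1 0 1 0
0 1 1 0
0 0 0 1

After press 2 at (2,3):
1 0 1 0
0 1 1 1
0 0 1 0

After press 3 at (2,3):
1 0 1 0
0 1 1 0
0 0 0 1

After press 4 at (1,1):
1 1 1 0
1 0 0 0
0 1 0 1

After press 5 at (0,3):
1 1 0 1
1 0 0 1
0 1 0 1

After press 6 at (1,2):
1 1 1 1
1 1 1 0
0 1 1 1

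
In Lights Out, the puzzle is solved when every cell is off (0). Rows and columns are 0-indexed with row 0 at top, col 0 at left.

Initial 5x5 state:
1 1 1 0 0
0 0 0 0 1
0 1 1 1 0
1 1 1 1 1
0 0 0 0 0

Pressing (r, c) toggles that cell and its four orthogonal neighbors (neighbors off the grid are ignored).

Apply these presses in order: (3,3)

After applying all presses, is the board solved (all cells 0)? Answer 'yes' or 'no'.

After press 1 at (3,3):
1 1 1 0 0
0 0 0 0 1
0 1 1 0 0
1 1 0 0 0
0 0 0 1 0

Lights still on: 9

Answer: no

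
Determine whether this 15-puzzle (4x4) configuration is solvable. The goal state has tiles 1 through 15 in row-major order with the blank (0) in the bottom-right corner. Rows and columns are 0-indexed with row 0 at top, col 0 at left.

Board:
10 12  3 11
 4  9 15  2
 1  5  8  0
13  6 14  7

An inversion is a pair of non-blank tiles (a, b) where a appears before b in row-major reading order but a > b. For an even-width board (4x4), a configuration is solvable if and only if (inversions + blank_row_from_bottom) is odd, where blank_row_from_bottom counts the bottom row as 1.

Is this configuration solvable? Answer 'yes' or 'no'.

Answer: yes

Derivation:
Inversions: 51
Blank is in row 2 (0-indexed from top), which is row 2 counting from the bottom (bottom = 1).
51 + 2 = 53, which is odd, so the puzzle is solvable.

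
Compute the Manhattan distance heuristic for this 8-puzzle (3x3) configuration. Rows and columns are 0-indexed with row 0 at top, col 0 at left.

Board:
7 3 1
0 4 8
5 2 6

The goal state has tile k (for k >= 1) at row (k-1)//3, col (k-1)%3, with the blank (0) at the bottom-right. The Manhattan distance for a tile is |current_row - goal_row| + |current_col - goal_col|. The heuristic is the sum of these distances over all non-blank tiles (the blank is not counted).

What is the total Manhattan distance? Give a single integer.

Answer: 13

Derivation:
Tile 7: (0,0)->(2,0) = 2
Tile 3: (0,1)->(0,2) = 1
Tile 1: (0,2)->(0,0) = 2
Tile 4: (1,1)->(1,0) = 1
Tile 8: (1,2)->(2,1) = 2
Tile 5: (2,0)->(1,1) = 2
Tile 2: (2,1)->(0,1) = 2
Tile 6: (2,2)->(1,2) = 1
Sum: 2 + 1 + 2 + 1 + 2 + 2 + 2 + 1 = 13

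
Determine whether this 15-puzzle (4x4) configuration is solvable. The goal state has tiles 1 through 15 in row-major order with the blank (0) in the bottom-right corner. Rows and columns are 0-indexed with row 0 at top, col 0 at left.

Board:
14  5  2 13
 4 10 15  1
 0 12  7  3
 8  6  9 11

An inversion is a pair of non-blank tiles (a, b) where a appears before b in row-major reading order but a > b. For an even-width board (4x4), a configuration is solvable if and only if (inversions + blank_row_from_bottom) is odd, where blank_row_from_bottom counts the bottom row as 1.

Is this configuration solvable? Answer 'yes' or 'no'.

Answer: yes

Derivation:
Inversions: 53
Blank is in row 2 (0-indexed from top), which is row 2 counting from the bottom (bottom = 1).
53 + 2 = 55, which is odd, so the puzzle is solvable.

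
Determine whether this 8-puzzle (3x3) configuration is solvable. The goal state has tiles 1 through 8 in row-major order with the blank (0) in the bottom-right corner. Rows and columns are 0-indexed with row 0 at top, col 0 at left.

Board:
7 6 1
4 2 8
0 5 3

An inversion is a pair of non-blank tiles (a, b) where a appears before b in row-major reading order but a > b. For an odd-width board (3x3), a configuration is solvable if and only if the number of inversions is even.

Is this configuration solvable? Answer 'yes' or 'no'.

Answer: yes

Derivation:
Inversions (pairs i<j in row-major order where tile[i] > tile[j] > 0): 16
16 is even, so the puzzle is solvable.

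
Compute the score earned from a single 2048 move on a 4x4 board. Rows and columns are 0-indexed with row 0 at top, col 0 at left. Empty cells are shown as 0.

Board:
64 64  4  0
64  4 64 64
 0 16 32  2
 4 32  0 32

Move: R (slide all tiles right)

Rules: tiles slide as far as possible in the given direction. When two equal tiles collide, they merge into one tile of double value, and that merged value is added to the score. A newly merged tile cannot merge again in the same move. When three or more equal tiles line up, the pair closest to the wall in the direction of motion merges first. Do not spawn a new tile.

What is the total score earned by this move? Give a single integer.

Slide right:
row 0: [64, 64, 4, 0] -> [0, 0, 128, 4]  score +128 (running 128)
row 1: [64, 4, 64, 64] -> [0, 64, 4, 128]  score +128 (running 256)
row 2: [0, 16, 32, 2] -> [0, 16, 32, 2]  score +0 (running 256)
row 3: [4, 32, 0, 32] -> [0, 0, 4, 64]  score +64 (running 320)
Board after move:
  0   0 128   4
  0  64   4 128
  0  16  32   2
  0   0   4  64

Answer: 320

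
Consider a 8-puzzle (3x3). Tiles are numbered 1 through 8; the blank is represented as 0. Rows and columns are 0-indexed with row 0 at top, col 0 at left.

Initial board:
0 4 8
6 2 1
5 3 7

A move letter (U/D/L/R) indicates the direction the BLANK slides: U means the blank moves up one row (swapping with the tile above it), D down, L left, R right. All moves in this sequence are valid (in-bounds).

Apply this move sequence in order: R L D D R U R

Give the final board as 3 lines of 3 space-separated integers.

Answer: 6 4 8
5 1 0
3 2 7

Derivation:
After move 1 (R):
4 0 8
6 2 1
5 3 7

After move 2 (L):
0 4 8
6 2 1
5 3 7

After move 3 (D):
6 4 8
0 2 1
5 3 7

After move 4 (D):
6 4 8
5 2 1
0 3 7

After move 5 (R):
6 4 8
5 2 1
3 0 7

After move 6 (U):
6 4 8
5 0 1
3 2 7

After move 7 (R):
6 4 8
5 1 0
3 2 7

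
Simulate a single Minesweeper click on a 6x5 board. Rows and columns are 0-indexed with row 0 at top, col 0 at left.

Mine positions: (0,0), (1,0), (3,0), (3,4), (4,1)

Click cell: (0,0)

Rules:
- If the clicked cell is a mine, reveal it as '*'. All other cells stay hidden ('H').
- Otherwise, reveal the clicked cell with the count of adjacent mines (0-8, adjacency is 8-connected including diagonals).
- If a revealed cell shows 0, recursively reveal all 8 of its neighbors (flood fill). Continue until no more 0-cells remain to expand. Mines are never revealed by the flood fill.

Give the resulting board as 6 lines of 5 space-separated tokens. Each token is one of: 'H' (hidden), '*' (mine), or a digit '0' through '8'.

* H H H H
H H H H H
H H H H H
H H H H H
H H H H H
H H H H H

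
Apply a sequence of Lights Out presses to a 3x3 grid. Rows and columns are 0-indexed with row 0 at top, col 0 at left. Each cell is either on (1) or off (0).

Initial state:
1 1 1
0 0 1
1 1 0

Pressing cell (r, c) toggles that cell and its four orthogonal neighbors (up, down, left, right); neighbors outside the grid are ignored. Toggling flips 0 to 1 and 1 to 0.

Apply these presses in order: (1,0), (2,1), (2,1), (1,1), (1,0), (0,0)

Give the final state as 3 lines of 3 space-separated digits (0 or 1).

After press 1 at (1,0):
0 1 1
1 1 1
0 1 0

After press 2 at (2,1):
0 1 1
1 0 1
1 0 1

After press 3 at (2,1):
0 1 1
1 1 1
0 1 0

After press 4 at (1,1):
0 0 1
0 0 0
0 0 0

After press 5 at (1,0):
1 0 1
1 1 0
1 0 0

After press 6 at (0,0):
0 1 1
0 1 0
1 0 0

Answer: 0 1 1
0 1 0
1 0 0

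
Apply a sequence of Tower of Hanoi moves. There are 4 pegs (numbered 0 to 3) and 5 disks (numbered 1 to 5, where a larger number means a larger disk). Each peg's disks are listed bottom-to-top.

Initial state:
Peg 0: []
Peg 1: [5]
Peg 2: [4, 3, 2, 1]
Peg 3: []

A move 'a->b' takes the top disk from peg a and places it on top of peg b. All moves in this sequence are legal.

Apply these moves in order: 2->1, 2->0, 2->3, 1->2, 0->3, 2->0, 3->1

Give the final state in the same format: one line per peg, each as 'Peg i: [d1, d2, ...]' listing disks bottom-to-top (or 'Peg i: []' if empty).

Answer: Peg 0: [1]
Peg 1: [5, 2]
Peg 2: [4]
Peg 3: [3]

Derivation:
After move 1 (2->1):
Peg 0: []
Peg 1: [5, 1]
Peg 2: [4, 3, 2]
Peg 3: []

After move 2 (2->0):
Peg 0: [2]
Peg 1: [5, 1]
Peg 2: [4, 3]
Peg 3: []

After move 3 (2->3):
Peg 0: [2]
Peg 1: [5, 1]
Peg 2: [4]
Peg 3: [3]

After move 4 (1->2):
Peg 0: [2]
Peg 1: [5]
Peg 2: [4, 1]
Peg 3: [3]

After move 5 (0->3):
Peg 0: []
Peg 1: [5]
Peg 2: [4, 1]
Peg 3: [3, 2]

After move 6 (2->0):
Peg 0: [1]
Peg 1: [5]
Peg 2: [4]
Peg 3: [3, 2]

After move 7 (3->1):
Peg 0: [1]
Peg 1: [5, 2]
Peg 2: [4]
Peg 3: [3]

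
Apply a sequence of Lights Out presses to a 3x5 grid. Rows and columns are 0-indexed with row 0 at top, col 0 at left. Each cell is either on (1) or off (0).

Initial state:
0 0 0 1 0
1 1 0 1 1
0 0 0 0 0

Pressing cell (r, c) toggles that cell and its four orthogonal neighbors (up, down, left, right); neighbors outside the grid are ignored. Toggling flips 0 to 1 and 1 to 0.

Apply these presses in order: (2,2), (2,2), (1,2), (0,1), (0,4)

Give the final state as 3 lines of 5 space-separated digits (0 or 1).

Answer: 1 1 0 0 1
1 1 1 0 0
0 0 1 0 0

Derivation:
After press 1 at (2,2):
0 0 0 1 0
1 1 1 1 1
0 1 1 1 0

After press 2 at (2,2):
0 0 0 1 0
1 1 0 1 1
0 0 0 0 0

After press 3 at (1,2):
0 0 1 1 0
1 0 1 0 1
0 0 1 0 0

After press 4 at (0,1):
1 1 0 1 0
1 1 1 0 1
0 0 1 0 0

After press 5 at (0,4):
1 1 0 0 1
1 1 1 0 0
0 0 1 0 0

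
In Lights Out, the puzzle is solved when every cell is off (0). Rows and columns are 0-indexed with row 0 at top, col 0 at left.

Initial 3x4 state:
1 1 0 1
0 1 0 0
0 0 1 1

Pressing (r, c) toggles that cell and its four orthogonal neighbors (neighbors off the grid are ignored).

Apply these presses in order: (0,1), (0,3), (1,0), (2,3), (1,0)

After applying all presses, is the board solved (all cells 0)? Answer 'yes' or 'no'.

After press 1 at (0,1):
0 0 1 1
0 0 0 0
0 0 1 1

After press 2 at (0,3):
0 0 0 0
0 0 0 1
0 0 1 1

After press 3 at (1,0):
1 0 0 0
1 1 0 1
1 0 1 1

After press 4 at (2,3):
1 0 0 0
1 1 0 0
1 0 0 0

After press 5 at (1,0):
0 0 0 0
0 0 0 0
0 0 0 0

Lights still on: 0

Answer: yes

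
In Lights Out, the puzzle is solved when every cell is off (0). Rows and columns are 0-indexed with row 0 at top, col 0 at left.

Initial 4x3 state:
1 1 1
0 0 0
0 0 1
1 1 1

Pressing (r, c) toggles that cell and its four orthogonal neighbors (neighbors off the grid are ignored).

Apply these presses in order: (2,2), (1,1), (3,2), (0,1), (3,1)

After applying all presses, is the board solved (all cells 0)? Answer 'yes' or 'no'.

After press 1 at (2,2):
1 1 1
0 0 1
0 1 0
1 1 0

After press 2 at (1,1):
1 0 1
1 1 0
0 0 0
1 1 0

After press 3 at (3,2):
1 0 1
1 1 0
0 0 1
1 0 1

After press 4 at (0,1):
0 1 0
1 0 0
0 0 1
1 0 1

After press 5 at (3,1):
0 1 0
1 0 0
0 1 1
0 1 0

Lights still on: 5

Answer: no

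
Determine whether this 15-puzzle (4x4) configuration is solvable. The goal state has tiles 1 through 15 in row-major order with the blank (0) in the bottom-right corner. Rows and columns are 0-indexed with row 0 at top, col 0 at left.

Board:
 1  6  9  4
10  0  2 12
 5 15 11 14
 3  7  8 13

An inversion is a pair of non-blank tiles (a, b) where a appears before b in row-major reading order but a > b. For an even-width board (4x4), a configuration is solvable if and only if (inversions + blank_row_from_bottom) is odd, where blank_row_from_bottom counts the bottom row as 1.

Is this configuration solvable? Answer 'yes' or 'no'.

Inversions: 36
Blank is in row 1 (0-indexed from top), which is row 3 counting from the bottom (bottom = 1).
36 + 3 = 39, which is odd, so the puzzle is solvable.

Answer: yes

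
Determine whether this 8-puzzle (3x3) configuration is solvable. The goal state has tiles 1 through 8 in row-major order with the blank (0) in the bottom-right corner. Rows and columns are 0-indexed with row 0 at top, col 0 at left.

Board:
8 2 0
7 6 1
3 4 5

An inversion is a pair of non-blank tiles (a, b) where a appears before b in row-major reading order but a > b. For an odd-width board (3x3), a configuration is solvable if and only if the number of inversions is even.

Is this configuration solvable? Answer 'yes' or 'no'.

Inversions (pairs i<j in row-major order where tile[i] > tile[j] > 0): 17
17 is odd, so the puzzle is not solvable.

Answer: no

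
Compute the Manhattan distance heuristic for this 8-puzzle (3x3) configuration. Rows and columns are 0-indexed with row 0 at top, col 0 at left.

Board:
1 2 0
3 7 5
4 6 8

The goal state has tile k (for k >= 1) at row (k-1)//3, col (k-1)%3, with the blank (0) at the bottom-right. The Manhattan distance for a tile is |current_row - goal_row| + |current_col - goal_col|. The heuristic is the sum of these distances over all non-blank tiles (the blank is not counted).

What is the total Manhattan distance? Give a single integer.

Answer: 10

Derivation:
Tile 1: (0,0)->(0,0) = 0
Tile 2: (0,1)->(0,1) = 0
Tile 3: (1,0)->(0,2) = 3
Tile 7: (1,1)->(2,0) = 2
Tile 5: (1,2)->(1,1) = 1
Tile 4: (2,0)->(1,0) = 1
Tile 6: (2,1)->(1,2) = 2
Tile 8: (2,2)->(2,1) = 1
Sum: 0 + 0 + 3 + 2 + 1 + 1 + 2 + 1 = 10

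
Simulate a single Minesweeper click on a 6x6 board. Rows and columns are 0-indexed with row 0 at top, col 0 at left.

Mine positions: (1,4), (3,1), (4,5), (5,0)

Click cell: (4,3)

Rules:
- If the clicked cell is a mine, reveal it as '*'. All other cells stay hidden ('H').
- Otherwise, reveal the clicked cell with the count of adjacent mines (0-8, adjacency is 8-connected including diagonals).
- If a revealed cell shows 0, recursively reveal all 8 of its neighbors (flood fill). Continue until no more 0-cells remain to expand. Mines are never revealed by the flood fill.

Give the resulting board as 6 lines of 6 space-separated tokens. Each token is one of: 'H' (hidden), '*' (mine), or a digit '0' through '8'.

H H H H H H
H H H H H H
H H 1 1 1 H
H H 1 0 1 H
H 2 1 0 1 H
H 1 0 0 1 H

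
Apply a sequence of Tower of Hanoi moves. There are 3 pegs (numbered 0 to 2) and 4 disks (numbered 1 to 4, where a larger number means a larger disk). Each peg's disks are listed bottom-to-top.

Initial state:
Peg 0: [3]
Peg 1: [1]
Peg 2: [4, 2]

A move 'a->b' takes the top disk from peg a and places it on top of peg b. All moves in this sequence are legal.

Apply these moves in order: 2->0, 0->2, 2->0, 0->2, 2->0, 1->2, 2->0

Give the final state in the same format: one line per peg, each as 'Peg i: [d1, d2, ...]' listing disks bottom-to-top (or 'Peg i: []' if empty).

Answer: Peg 0: [3, 2, 1]
Peg 1: []
Peg 2: [4]

Derivation:
After move 1 (2->0):
Peg 0: [3, 2]
Peg 1: [1]
Peg 2: [4]

After move 2 (0->2):
Peg 0: [3]
Peg 1: [1]
Peg 2: [4, 2]

After move 3 (2->0):
Peg 0: [3, 2]
Peg 1: [1]
Peg 2: [4]

After move 4 (0->2):
Peg 0: [3]
Peg 1: [1]
Peg 2: [4, 2]

After move 5 (2->0):
Peg 0: [3, 2]
Peg 1: [1]
Peg 2: [4]

After move 6 (1->2):
Peg 0: [3, 2]
Peg 1: []
Peg 2: [4, 1]

After move 7 (2->0):
Peg 0: [3, 2, 1]
Peg 1: []
Peg 2: [4]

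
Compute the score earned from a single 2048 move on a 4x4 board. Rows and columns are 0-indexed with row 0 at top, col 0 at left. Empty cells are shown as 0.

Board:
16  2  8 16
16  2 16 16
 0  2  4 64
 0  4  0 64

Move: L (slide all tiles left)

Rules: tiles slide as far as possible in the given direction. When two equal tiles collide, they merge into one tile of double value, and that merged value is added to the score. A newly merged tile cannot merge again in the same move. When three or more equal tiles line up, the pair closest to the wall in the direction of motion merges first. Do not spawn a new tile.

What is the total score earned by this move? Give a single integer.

Slide left:
row 0: [16, 2, 8, 16] -> [16, 2, 8, 16]  score +0 (running 0)
row 1: [16, 2, 16, 16] -> [16, 2, 32, 0]  score +32 (running 32)
row 2: [0, 2, 4, 64] -> [2, 4, 64, 0]  score +0 (running 32)
row 3: [0, 4, 0, 64] -> [4, 64, 0, 0]  score +0 (running 32)
Board after move:
16  2  8 16
16  2 32  0
 2  4 64  0
 4 64  0  0

Answer: 32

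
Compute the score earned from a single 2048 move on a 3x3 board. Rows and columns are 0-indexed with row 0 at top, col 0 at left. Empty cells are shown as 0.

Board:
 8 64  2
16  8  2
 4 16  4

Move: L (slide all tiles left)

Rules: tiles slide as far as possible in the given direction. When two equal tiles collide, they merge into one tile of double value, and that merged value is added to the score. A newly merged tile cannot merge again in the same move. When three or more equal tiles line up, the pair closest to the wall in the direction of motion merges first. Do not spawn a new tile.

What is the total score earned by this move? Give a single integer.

Answer: 0

Derivation:
Slide left:
row 0: [8, 64, 2] -> [8, 64, 2]  score +0 (running 0)
row 1: [16, 8, 2] -> [16, 8, 2]  score +0 (running 0)
row 2: [4, 16, 4] -> [4, 16, 4]  score +0 (running 0)
Board after move:
 8 64  2
16  8  2
 4 16  4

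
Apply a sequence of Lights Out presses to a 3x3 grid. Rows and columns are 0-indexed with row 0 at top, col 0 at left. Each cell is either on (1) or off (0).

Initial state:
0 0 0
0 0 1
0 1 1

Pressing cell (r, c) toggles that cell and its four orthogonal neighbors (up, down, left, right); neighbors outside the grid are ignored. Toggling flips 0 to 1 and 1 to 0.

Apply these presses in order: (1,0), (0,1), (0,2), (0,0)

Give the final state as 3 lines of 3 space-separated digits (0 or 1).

After press 1 at (1,0):
1 0 0
1 1 1
1 1 1

After press 2 at (0,1):
0 1 1
1 0 1
1 1 1

After press 3 at (0,2):
0 0 0
1 0 0
1 1 1

After press 4 at (0,0):
1 1 0
0 0 0
1 1 1

Answer: 1 1 0
0 0 0
1 1 1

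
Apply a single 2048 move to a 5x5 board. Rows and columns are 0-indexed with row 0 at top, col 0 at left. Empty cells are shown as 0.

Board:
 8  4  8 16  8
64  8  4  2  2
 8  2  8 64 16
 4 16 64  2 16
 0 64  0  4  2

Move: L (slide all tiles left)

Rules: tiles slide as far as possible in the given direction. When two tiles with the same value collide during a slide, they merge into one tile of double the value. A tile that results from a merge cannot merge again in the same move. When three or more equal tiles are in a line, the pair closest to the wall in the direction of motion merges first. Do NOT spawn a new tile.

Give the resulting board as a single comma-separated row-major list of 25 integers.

Answer: 8, 4, 8, 16, 8, 64, 8, 4, 4, 0, 8, 2, 8, 64, 16, 4, 16, 64, 2, 16, 64, 4, 2, 0, 0

Derivation:
Slide left:
row 0: [8, 4, 8, 16, 8] -> [8, 4, 8, 16, 8]
row 1: [64, 8, 4, 2, 2] -> [64, 8, 4, 4, 0]
row 2: [8, 2, 8, 64, 16] -> [8, 2, 8, 64, 16]
row 3: [4, 16, 64, 2, 16] -> [4, 16, 64, 2, 16]
row 4: [0, 64, 0, 4, 2] -> [64, 4, 2, 0, 0]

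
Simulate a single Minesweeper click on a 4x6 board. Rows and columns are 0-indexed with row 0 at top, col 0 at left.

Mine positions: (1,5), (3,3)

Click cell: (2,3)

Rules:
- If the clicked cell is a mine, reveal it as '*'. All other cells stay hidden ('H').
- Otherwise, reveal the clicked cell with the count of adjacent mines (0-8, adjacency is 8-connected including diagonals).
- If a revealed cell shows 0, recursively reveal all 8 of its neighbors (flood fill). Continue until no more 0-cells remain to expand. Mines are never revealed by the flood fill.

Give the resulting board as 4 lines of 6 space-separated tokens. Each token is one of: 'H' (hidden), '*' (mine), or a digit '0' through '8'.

H H H H H H
H H H H H H
H H H 1 H H
H H H H H H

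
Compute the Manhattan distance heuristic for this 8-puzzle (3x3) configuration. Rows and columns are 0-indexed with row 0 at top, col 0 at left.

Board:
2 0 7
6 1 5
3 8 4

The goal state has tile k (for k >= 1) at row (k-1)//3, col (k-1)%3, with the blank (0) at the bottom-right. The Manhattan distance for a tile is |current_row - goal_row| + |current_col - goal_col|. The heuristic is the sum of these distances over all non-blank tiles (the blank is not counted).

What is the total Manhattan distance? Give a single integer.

Answer: 17

Derivation:
Tile 2: at (0,0), goal (0,1), distance |0-0|+|0-1| = 1
Tile 7: at (0,2), goal (2,0), distance |0-2|+|2-0| = 4
Tile 6: at (1,0), goal (1,2), distance |1-1|+|0-2| = 2
Tile 1: at (1,1), goal (0,0), distance |1-0|+|1-0| = 2
Tile 5: at (1,2), goal (1,1), distance |1-1|+|2-1| = 1
Tile 3: at (2,0), goal (0,2), distance |2-0|+|0-2| = 4
Tile 8: at (2,1), goal (2,1), distance |2-2|+|1-1| = 0
Tile 4: at (2,2), goal (1,0), distance |2-1|+|2-0| = 3
Sum: 1 + 4 + 2 + 2 + 1 + 4 + 0 + 3 = 17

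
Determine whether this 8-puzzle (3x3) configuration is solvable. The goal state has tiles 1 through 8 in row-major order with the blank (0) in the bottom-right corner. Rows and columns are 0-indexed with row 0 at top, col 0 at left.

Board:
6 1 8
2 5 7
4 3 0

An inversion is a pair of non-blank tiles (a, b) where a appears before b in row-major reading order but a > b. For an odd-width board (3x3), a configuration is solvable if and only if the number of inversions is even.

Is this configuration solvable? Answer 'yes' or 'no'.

Answer: no

Derivation:
Inversions (pairs i<j in row-major order where tile[i] > tile[j] > 0): 15
15 is odd, so the puzzle is not solvable.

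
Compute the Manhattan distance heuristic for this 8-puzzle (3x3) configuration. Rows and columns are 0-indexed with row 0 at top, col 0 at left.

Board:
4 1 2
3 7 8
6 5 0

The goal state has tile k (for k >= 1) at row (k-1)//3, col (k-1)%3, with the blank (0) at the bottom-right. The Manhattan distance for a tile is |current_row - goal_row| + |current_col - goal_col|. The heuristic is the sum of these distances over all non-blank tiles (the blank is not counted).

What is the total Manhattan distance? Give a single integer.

Answer: 14

Derivation:
Tile 4: at (0,0), goal (1,0), distance |0-1|+|0-0| = 1
Tile 1: at (0,1), goal (0,0), distance |0-0|+|1-0| = 1
Tile 2: at (0,2), goal (0,1), distance |0-0|+|2-1| = 1
Tile 3: at (1,0), goal (0,2), distance |1-0|+|0-2| = 3
Tile 7: at (1,1), goal (2,0), distance |1-2|+|1-0| = 2
Tile 8: at (1,2), goal (2,1), distance |1-2|+|2-1| = 2
Tile 6: at (2,0), goal (1,2), distance |2-1|+|0-2| = 3
Tile 5: at (2,1), goal (1,1), distance |2-1|+|1-1| = 1
Sum: 1 + 1 + 1 + 3 + 2 + 2 + 3 + 1 = 14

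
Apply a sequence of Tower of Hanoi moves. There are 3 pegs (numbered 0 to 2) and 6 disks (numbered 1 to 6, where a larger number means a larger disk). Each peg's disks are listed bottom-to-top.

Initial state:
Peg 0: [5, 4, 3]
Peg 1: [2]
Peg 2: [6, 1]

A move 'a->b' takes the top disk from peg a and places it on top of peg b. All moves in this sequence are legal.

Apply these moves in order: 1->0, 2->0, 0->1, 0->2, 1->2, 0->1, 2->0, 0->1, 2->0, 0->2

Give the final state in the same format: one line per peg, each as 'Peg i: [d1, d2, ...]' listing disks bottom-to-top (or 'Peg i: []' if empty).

Answer: Peg 0: [5, 4]
Peg 1: [3, 1]
Peg 2: [6, 2]

Derivation:
After move 1 (1->0):
Peg 0: [5, 4, 3, 2]
Peg 1: []
Peg 2: [6, 1]

After move 2 (2->0):
Peg 0: [5, 4, 3, 2, 1]
Peg 1: []
Peg 2: [6]

After move 3 (0->1):
Peg 0: [5, 4, 3, 2]
Peg 1: [1]
Peg 2: [6]

After move 4 (0->2):
Peg 0: [5, 4, 3]
Peg 1: [1]
Peg 2: [6, 2]

After move 5 (1->2):
Peg 0: [5, 4, 3]
Peg 1: []
Peg 2: [6, 2, 1]

After move 6 (0->1):
Peg 0: [5, 4]
Peg 1: [3]
Peg 2: [6, 2, 1]

After move 7 (2->0):
Peg 0: [5, 4, 1]
Peg 1: [3]
Peg 2: [6, 2]

After move 8 (0->1):
Peg 0: [5, 4]
Peg 1: [3, 1]
Peg 2: [6, 2]

After move 9 (2->0):
Peg 0: [5, 4, 2]
Peg 1: [3, 1]
Peg 2: [6]

After move 10 (0->2):
Peg 0: [5, 4]
Peg 1: [3, 1]
Peg 2: [6, 2]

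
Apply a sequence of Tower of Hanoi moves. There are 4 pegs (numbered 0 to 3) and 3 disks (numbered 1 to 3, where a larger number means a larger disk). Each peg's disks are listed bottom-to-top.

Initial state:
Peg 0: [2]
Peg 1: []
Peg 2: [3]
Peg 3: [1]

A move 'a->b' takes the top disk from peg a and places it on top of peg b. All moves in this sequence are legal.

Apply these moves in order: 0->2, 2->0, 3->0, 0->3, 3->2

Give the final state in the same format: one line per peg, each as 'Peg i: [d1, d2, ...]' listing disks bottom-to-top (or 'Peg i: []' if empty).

After move 1 (0->2):
Peg 0: []
Peg 1: []
Peg 2: [3, 2]
Peg 3: [1]

After move 2 (2->0):
Peg 0: [2]
Peg 1: []
Peg 2: [3]
Peg 3: [1]

After move 3 (3->0):
Peg 0: [2, 1]
Peg 1: []
Peg 2: [3]
Peg 3: []

After move 4 (0->3):
Peg 0: [2]
Peg 1: []
Peg 2: [3]
Peg 3: [1]

After move 5 (3->2):
Peg 0: [2]
Peg 1: []
Peg 2: [3, 1]
Peg 3: []

Answer: Peg 0: [2]
Peg 1: []
Peg 2: [3, 1]
Peg 3: []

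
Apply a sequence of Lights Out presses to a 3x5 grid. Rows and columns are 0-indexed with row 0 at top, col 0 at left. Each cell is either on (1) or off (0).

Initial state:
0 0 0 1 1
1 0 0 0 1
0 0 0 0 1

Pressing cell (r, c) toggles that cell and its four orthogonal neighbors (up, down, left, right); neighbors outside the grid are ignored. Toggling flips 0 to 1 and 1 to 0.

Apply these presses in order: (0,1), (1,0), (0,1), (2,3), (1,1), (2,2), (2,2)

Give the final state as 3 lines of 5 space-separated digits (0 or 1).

After press 1 at (0,1):
1 1 1 1 1
1 1 0 0 1
0 0 0 0 1

After press 2 at (1,0):
0 1 1 1 1
0 0 0 0 1
1 0 0 0 1

After press 3 at (0,1):
1 0 0 1 1
0 1 0 0 1
1 0 0 0 1

After press 4 at (2,3):
1 0 0 1 1
0 1 0 1 1
1 0 1 1 0

After press 5 at (1,1):
1 1 0 1 1
1 0 1 1 1
1 1 1 1 0

After press 6 at (2,2):
1 1 0 1 1
1 0 0 1 1
1 0 0 0 0

After press 7 at (2,2):
1 1 0 1 1
1 0 1 1 1
1 1 1 1 0

Answer: 1 1 0 1 1
1 0 1 1 1
1 1 1 1 0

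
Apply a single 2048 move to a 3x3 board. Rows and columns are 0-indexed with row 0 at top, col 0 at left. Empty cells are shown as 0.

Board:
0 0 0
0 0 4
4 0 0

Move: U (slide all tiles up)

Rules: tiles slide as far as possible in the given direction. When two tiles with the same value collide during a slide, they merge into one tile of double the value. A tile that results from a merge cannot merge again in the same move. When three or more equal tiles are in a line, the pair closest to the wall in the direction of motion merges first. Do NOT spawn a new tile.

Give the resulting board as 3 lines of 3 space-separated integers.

Slide up:
col 0: [0, 0, 4] -> [4, 0, 0]
col 1: [0, 0, 0] -> [0, 0, 0]
col 2: [0, 4, 0] -> [4, 0, 0]

Answer: 4 0 4
0 0 0
0 0 0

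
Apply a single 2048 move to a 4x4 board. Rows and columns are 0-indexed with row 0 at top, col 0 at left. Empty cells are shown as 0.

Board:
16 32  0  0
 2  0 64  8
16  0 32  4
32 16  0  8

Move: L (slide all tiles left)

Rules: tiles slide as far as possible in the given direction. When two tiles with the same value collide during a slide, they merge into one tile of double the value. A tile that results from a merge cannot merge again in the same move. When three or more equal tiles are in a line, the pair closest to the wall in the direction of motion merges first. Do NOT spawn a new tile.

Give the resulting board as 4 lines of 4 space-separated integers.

Answer: 16 32  0  0
 2 64  8  0
16 32  4  0
32 16  8  0

Derivation:
Slide left:
row 0: [16, 32, 0, 0] -> [16, 32, 0, 0]
row 1: [2, 0, 64, 8] -> [2, 64, 8, 0]
row 2: [16, 0, 32, 4] -> [16, 32, 4, 0]
row 3: [32, 16, 0, 8] -> [32, 16, 8, 0]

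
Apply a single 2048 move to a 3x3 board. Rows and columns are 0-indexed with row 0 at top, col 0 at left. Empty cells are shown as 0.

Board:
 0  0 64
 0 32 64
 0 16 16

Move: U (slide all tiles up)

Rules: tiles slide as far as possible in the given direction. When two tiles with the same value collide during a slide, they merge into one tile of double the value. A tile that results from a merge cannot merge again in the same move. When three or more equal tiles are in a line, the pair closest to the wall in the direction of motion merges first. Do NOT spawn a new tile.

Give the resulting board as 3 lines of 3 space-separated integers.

Slide up:
col 0: [0, 0, 0] -> [0, 0, 0]
col 1: [0, 32, 16] -> [32, 16, 0]
col 2: [64, 64, 16] -> [128, 16, 0]

Answer:   0  32 128
  0  16  16
  0   0   0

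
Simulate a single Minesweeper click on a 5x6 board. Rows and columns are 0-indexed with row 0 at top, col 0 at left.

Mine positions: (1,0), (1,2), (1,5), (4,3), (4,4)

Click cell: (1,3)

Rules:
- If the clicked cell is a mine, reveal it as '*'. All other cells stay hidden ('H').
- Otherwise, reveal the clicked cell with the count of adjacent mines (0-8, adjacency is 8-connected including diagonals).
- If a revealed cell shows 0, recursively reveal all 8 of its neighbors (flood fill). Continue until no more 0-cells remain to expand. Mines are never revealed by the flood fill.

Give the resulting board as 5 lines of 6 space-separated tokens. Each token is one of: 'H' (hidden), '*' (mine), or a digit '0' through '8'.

H H H H H H
H H H 1 H H
H H H H H H
H H H H H H
H H H H H H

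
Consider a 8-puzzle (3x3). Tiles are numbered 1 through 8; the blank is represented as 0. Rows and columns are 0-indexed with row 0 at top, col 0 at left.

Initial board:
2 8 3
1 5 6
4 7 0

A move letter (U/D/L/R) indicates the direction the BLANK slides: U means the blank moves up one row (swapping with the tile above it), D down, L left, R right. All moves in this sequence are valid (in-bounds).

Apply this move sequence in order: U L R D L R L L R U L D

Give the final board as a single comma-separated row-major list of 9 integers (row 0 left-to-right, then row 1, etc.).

Answer: 2, 8, 3, 4, 1, 6, 0, 5, 7

Derivation:
After move 1 (U):
2 8 3
1 5 0
4 7 6

After move 2 (L):
2 8 3
1 0 5
4 7 6

After move 3 (R):
2 8 3
1 5 0
4 7 6

After move 4 (D):
2 8 3
1 5 6
4 7 0

After move 5 (L):
2 8 3
1 5 6
4 0 7

After move 6 (R):
2 8 3
1 5 6
4 7 0

After move 7 (L):
2 8 3
1 5 6
4 0 7

After move 8 (L):
2 8 3
1 5 6
0 4 7

After move 9 (R):
2 8 3
1 5 6
4 0 7

After move 10 (U):
2 8 3
1 0 6
4 5 7

After move 11 (L):
2 8 3
0 1 6
4 5 7

After move 12 (D):
2 8 3
4 1 6
0 5 7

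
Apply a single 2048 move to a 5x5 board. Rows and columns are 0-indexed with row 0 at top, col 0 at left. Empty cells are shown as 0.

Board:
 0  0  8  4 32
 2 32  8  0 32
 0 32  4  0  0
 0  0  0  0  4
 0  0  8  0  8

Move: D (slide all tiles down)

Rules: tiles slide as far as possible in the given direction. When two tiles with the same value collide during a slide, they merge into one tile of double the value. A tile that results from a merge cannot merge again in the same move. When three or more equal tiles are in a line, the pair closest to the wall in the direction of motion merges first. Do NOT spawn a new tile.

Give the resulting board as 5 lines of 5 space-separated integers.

Slide down:
col 0: [0, 2, 0, 0, 0] -> [0, 0, 0, 0, 2]
col 1: [0, 32, 32, 0, 0] -> [0, 0, 0, 0, 64]
col 2: [8, 8, 4, 0, 8] -> [0, 0, 16, 4, 8]
col 3: [4, 0, 0, 0, 0] -> [0, 0, 0, 0, 4]
col 4: [32, 32, 0, 4, 8] -> [0, 0, 64, 4, 8]

Answer:  0  0  0  0  0
 0  0  0  0  0
 0  0 16  0 64
 0  0  4  0  4
 2 64  8  4  8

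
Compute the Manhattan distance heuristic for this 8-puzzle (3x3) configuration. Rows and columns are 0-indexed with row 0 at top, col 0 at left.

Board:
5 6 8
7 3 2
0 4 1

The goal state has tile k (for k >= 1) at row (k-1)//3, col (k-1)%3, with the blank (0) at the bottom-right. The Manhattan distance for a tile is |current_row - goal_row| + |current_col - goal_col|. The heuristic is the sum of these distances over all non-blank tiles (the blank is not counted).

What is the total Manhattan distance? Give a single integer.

Answer: 18

Derivation:
Tile 5: at (0,0), goal (1,1), distance |0-1|+|0-1| = 2
Tile 6: at (0,1), goal (1,2), distance |0-1|+|1-2| = 2
Tile 8: at (0,2), goal (2,1), distance |0-2|+|2-1| = 3
Tile 7: at (1,0), goal (2,0), distance |1-2|+|0-0| = 1
Tile 3: at (1,1), goal (0,2), distance |1-0|+|1-2| = 2
Tile 2: at (1,2), goal (0,1), distance |1-0|+|2-1| = 2
Tile 4: at (2,1), goal (1,0), distance |2-1|+|1-0| = 2
Tile 1: at (2,2), goal (0,0), distance |2-0|+|2-0| = 4
Sum: 2 + 2 + 3 + 1 + 2 + 2 + 2 + 4 = 18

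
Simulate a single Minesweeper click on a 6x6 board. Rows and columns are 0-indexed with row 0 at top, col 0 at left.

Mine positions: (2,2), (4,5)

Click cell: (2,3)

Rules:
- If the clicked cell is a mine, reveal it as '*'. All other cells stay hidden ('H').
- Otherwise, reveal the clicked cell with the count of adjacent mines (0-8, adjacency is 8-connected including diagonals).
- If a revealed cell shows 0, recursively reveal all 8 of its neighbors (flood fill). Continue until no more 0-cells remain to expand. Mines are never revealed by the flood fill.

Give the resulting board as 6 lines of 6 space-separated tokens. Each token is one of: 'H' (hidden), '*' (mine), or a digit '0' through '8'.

H H H H H H
H H H H H H
H H H 1 H H
H H H H H H
H H H H H H
H H H H H H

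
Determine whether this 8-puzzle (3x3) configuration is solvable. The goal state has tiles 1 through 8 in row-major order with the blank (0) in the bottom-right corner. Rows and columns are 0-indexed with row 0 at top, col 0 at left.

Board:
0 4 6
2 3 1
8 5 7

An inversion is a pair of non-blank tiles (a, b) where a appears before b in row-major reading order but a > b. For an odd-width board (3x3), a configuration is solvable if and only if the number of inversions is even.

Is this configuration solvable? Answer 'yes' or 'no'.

Inversions (pairs i<j in row-major order where tile[i] > tile[j] > 0): 11
11 is odd, so the puzzle is not solvable.

Answer: no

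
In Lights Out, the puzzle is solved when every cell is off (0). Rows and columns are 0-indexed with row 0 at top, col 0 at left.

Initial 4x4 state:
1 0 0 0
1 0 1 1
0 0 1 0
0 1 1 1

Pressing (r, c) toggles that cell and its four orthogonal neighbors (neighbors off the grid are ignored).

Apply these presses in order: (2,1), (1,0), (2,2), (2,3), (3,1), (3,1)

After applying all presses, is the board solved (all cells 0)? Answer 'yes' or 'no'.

After press 1 at (2,1):
1 0 0 0
1 1 1 1
1 1 0 0
0 0 1 1

After press 2 at (1,0):
0 0 0 0
0 0 1 1
0 1 0 0
0 0 1 1

After press 3 at (2,2):
0 0 0 0
0 0 0 1
0 0 1 1
0 0 0 1

After press 4 at (2,3):
0 0 0 0
0 0 0 0
0 0 0 0
0 0 0 0

After press 5 at (3,1):
0 0 0 0
0 0 0 0
0 1 0 0
1 1 1 0

After press 6 at (3,1):
0 0 0 0
0 0 0 0
0 0 0 0
0 0 0 0

Lights still on: 0

Answer: yes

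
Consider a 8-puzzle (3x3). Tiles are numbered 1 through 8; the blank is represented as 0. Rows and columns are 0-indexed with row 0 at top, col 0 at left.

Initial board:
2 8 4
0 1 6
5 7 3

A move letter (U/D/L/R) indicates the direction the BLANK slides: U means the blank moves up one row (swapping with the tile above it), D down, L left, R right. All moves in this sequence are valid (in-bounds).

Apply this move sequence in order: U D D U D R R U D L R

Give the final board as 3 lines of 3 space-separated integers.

Answer: 2 8 4
5 1 6
7 3 0

Derivation:
After move 1 (U):
0 8 4
2 1 6
5 7 3

After move 2 (D):
2 8 4
0 1 6
5 7 3

After move 3 (D):
2 8 4
5 1 6
0 7 3

After move 4 (U):
2 8 4
0 1 6
5 7 3

After move 5 (D):
2 8 4
5 1 6
0 7 3

After move 6 (R):
2 8 4
5 1 6
7 0 3

After move 7 (R):
2 8 4
5 1 6
7 3 0

After move 8 (U):
2 8 4
5 1 0
7 3 6

After move 9 (D):
2 8 4
5 1 6
7 3 0

After move 10 (L):
2 8 4
5 1 6
7 0 3

After move 11 (R):
2 8 4
5 1 6
7 3 0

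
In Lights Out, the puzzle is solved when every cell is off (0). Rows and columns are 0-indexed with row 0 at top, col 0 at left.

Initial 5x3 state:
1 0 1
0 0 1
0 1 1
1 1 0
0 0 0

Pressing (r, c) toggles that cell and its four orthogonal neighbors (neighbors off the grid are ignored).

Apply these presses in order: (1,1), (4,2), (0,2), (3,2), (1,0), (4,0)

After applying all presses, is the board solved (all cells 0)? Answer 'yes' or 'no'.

After press 1 at (1,1):
1 1 1
1 1 0
0 0 1
1 1 0
0 0 0

After press 2 at (4,2):
1 1 1
1 1 0
0 0 1
1 1 1
0 1 1

After press 3 at (0,2):
1 0 0
1 1 1
0 0 1
1 1 1
0 1 1

After press 4 at (3,2):
1 0 0
1 1 1
0 0 0
1 0 0
0 1 0

After press 5 at (1,0):
0 0 0
0 0 1
1 0 0
1 0 0
0 1 0

After press 6 at (4,0):
0 0 0
0 0 1
1 0 0
0 0 0
1 0 0

Lights still on: 3

Answer: no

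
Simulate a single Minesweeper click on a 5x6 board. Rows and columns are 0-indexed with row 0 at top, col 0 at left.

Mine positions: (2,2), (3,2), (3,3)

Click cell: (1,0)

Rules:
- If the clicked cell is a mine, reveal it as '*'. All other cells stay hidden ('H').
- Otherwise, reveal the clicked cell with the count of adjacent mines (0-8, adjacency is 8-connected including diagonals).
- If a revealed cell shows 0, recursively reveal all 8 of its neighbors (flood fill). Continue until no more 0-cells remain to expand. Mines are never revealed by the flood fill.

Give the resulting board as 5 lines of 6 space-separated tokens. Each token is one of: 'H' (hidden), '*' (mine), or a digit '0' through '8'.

0 0 0 0 0 0
0 1 1 1 0 0
0 2 H 3 1 0
0 2 H H 1 0
0 1 H H 1 0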